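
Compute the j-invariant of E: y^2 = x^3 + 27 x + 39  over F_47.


Delta = -16(4 a^3 + 27 b^2) mod 47 = 17
-1728 * (4 a)^3 = -1728 * (4*27)^3 mod 47 = 10
j = 10 * 17^(-1) mod 47 = 31

j = 31 (mod 47)


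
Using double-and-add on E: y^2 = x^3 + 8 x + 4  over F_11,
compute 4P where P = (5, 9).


k = 4 = 100_2 (binary, LSB first: 001)
Double-and-add from P = (5, 9):
  bit 0 = 0: acc unchanged = O
  bit 1 = 0: acc unchanged = O
  bit 2 = 1: acc = O + (4, 10) = (4, 10)

4P = (4, 10)


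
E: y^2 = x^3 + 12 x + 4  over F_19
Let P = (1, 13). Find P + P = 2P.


Doubling: s = (3 x1^2 + a) / (2 y1)
s = (3*1^2 + 12) / (2*13) mod 19 = 13
x3 = s^2 - 2 x1 mod 19 = 13^2 - 2*1 = 15
y3 = s (x1 - x3) - y1 mod 19 = 13 * (1 - 15) - 13 = 14

2P = (15, 14)


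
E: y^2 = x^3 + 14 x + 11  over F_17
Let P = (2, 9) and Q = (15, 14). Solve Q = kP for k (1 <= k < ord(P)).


Enumerate multiples of P until we hit Q = (15, 14):
  1P = (2, 9)
  2P = (9, 13)
  3P = (15, 3)
  4P = (15, 14)
Match found at i = 4.

k = 4


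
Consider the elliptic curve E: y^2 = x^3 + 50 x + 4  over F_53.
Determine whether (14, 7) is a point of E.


Check whether y^2 = x^3 + 50 x + 4 (mod 53) for (x, y) = (14, 7).
LHS: y^2 = 7^2 mod 53 = 49
RHS: x^3 + 50 x + 4 = 14^3 + 50*14 + 4 mod 53 = 3
LHS != RHS

No, not on the curve


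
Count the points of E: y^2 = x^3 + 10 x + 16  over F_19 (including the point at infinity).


For each x in F_19, count y with y^2 = x^3 + 10 x + 16 mod 19:
  x = 0: RHS = 16, y in [4, 15]  -> 2 point(s)
  x = 2: RHS = 6, y in [5, 14]  -> 2 point(s)
  x = 3: RHS = 16, y in [4, 15]  -> 2 point(s)
  x = 4: RHS = 6, y in [5, 14]  -> 2 point(s)
  x = 5: RHS = 1, y in [1, 18]  -> 2 point(s)
  x = 6: RHS = 7, y in [8, 11]  -> 2 point(s)
  x = 7: RHS = 11, y in [7, 12]  -> 2 point(s)
  x = 8: RHS = 0, y in [0]  -> 1 point(s)
  x = 13: RHS = 6, y in [5, 14]  -> 2 point(s)
  x = 15: RHS = 7, y in [8, 11]  -> 2 point(s)
  x = 16: RHS = 16, y in [4, 15]  -> 2 point(s)
  x = 17: RHS = 7, y in [8, 11]  -> 2 point(s)
  x = 18: RHS = 5, y in [9, 10]  -> 2 point(s)
Affine points: 25. Add the point at infinity: total = 26.

#E(F_19) = 26


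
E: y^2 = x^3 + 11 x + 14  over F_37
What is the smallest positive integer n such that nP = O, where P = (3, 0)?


Compute successive multiples of P until we hit O:
  1P = (3, 0)
  2P = O

ord(P) = 2


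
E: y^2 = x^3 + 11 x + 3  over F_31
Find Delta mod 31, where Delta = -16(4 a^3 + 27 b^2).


4 a^3 + 27 b^2 = 4*11^3 + 27*3^2 = 5324 + 243 = 5567
Delta = -16 * (5567) = -89072
Delta mod 31 = 22

Delta = 22 (mod 31)


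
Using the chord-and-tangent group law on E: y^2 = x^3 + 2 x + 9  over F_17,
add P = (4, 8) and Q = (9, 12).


P != Q, so use the chord formula.
s = (y2 - y1) / (x2 - x1) = (4) / (5) mod 17 = 11
x3 = s^2 - x1 - x2 mod 17 = 11^2 - 4 - 9 = 6
y3 = s (x1 - x3) - y1 mod 17 = 11 * (4 - 6) - 8 = 4

P + Q = (6, 4)


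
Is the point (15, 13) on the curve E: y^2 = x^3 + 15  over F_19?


Check whether y^2 = x^3 + 0 x + 15 (mod 19) for (x, y) = (15, 13).
LHS: y^2 = 13^2 mod 19 = 17
RHS: x^3 + 0 x + 15 = 15^3 + 0*15 + 15 mod 19 = 8
LHS != RHS

No, not on the curve


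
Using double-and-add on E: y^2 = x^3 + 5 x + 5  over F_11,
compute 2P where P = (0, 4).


k = 2 = 10_2 (binary, LSB first: 01)
Double-and-add from P = (0, 4):
  bit 0 = 0: acc unchanged = O
  bit 1 = 1: acc = O + (4, 10) = (4, 10)

2P = (4, 10)


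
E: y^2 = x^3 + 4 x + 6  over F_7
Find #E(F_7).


For each x in F_7, count y with y^2 = x^3 + 4 x + 6 mod 7:
  x = 1: RHS = 4, y in [2, 5]  -> 2 point(s)
  x = 2: RHS = 1, y in [1, 6]  -> 2 point(s)
  x = 4: RHS = 2, y in [3, 4]  -> 2 point(s)
  x = 5: RHS = 4, y in [2, 5]  -> 2 point(s)
  x = 6: RHS = 1, y in [1, 6]  -> 2 point(s)
Affine points: 10. Add the point at infinity: total = 11.

#E(F_7) = 11


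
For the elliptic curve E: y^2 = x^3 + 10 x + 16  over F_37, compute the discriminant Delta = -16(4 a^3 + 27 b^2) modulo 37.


4 a^3 + 27 b^2 = 4*10^3 + 27*16^2 = 4000 + 6912 = 10912
Delta = -16 * (10912) = -174592
Delta mod 37 = 11

Delta = 11 (mod 37)


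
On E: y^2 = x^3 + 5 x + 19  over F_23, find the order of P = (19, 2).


Compute successive multiples of P until we hit O:
  1P = (19, 2)
  2P = (1, 18)
  3P = (16, 3)
  4P = (6, 9)
  5P = (7, 11)
  6P = (22, 6)
  7P = (17, 16)
  8P = (13, 2)
  ... (continuing to 28P)
  28P = O

ord(P) = 28


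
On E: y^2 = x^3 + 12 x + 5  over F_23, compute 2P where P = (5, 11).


Doubling: s = (3 x1^2 + a) / (2 y1)
s = (3*5^2 + 12) / (2*11) mod 23 = 5
x3 = s^2 - 2 x1 mod 23 = 5^2 - 2*5 = 15
y3 = s (x1 - x3) - y1 mod 23 = 5 * (5 - 15) - 11 = 8

2P = (15, 8)


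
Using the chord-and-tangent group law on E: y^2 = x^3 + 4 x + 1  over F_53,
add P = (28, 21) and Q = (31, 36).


P != Q, so use the chord formula.
s = (y2 - y1) / (x2 - x1) = (15) / (3) mod 53 = 5
x3 = s^2 - x1 - x2 mod 53 = 5^2 - 28 - 31 = 19
y3 = s (x1 - x3) - y1 mod 53 = 5 * (28 - 19) - 21 = 24

P + Q = (19, 24)


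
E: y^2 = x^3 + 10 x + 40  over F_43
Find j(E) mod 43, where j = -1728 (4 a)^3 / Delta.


Delta = -16(4 a^3 + 27 b^2) mod 43 = 9
-1728 * (4 a)^3 = -1728 * (4*10)^3 mod 43 = 1
j = 1 * 9^(-1) mod 43 = 24

j = 24 (mod 43)


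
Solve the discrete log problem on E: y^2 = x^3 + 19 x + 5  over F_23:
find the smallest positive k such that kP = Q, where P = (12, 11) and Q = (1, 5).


Enumerate multiples of P until we hit Q = (1, 5):
  1P = (12, 11)
  2P = (11, 21)
  3P = (8, 18)
  4P = (19, 7)
  5P = (5, 8)
  6P = (9, 10)
  7P = (20, 17)
  8P = (16, 9)
  9P = (1, 18)
  10P = (22, 10)
  11P = (15, 10)
  12P = (14, 5)
  13P = (6, 17)
  14P = (6, 6)
  15P = (14, 18)
  16P = (15, 13)
  17P = (22, 13)
  18P = (1, 5)
Match found at i = 18.

k = 18


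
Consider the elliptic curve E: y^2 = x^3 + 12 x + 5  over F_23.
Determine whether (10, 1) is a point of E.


Check whether y^2 = x^3 + 12 x + 5 (mod 23) for (x, y) = (10, 1).
LHS: y^2 = 1^2 mod 23 = 1
RHS: x^3 + 12 x + 5 = 10^3 + 12*10 + 5 mod 23 = 21
LHS != RHS

No, not on the curve


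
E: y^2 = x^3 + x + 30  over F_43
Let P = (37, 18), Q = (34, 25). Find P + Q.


P != Q, so use the chord formula.
s = (y2 - y1) / (x2 - x1) = (7) / (40) mod 43 = 12
x3 = s^2 - x1 - x2 mod 43 = 12^2 - 37 - 34 = 30
y3 = s (x1 - x3) - y1 mod 43 = 12 * (37 - 30) - 18 = 23

P + Q = (30, 23)


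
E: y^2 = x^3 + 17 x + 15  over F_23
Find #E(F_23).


For each x in F_23, count y with y^2 = x^3 + 17 x + 15 mod 23:
  x = 3: RHS = 1, y in [1, 22]  -> 2 point(s)
  x = 4: RHS = 9, y in [3, 20]  -> 2 point(s)
  x = 5: RHS = 18, y in [8, 15]  -> 2 point(s)
  x = 9: RHS = 0, y in [0]  -> 1 point(s)
  x = 10: RHS = 12, y in [9, 14]  -> 2 point(s)
  x = 13: RHS = 18, y in [8, 15]  -> 2 point(s)
  x = 16: RHS = 13, y in [6, 17]  -> 2 point(s)
  x = 18: RHS = 12, y in [9, 14]  -> 2 point(s)
  x = 20: RHS = 6, y in [11, 12]  -> 2 point(s)
Affine points: 17. Add the point at infinity: total = 18.

#E(F_23) = 18


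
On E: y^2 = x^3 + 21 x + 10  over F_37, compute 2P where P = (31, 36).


Doubling: s = (3 x1^2 + a) / (2 y1)
s = (3*31^2 + 21) / (2*36) mod 37 = 28
x3 = s^2 - 2 x1 mod 37 = 28^2 - 2*31 = 19
y3 = s (x1 - x3) - y1 mod 37 = 28 * (31 - 19) - 36 = 4

2P = (19, 4)


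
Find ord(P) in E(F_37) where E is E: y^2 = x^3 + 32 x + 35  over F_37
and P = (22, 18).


Compute successive multiples of P until we hit O:
  1P = (22, 18)
  2P = (9, 4)
  3P = (3, 11)
  4P = (23, 5)
  5P = (13, 13)
  6P = (32, 34)
  7P = (27, 11)
  8P = (24, 7)
  ... (continuing to 40P)
  40P = O

ord(P) = 40


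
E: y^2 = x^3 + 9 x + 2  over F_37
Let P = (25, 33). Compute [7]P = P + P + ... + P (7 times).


k = 7 = 111_2 (binary, LSB first: 111)
Double-and-add from P = (25, 33):
  bit 0 = 1: acc = O + (25, 33) = (25, 33)
  bit 1 = 1: acc = (25, 33) + (12, 32) = (30, 15)
  bit 2 = 1: acc = (30, 15) + (29, 11) = (31, 18)

7P = (31, 18)


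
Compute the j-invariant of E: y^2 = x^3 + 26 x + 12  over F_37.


Delta = -16(4 a^3 + 27 b^2) mod 37 = 36
-1728 * (4 a)^3 = -1728 * (4*26)^3 mod 37 = 1
j = 1 * 36^(-1) mod 37 = 36

j = 36 (mod 37)


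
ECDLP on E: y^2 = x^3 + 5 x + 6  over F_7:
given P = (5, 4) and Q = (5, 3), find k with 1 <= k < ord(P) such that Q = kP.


Enumerate multiples of P until we hit Q = (5, 3):
  1P = (5, 4)
  2P = (6, 0)
  3P = (5, 3)
Match found at i = 3.

k = 3


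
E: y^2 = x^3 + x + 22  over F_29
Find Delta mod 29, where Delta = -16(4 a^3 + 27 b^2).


4 a^3 + 27 b^2 = 4*1^3 + 27*22^2 = 4 + 13068 = 13072
Delta = -16 * (13072) = -209152
Delta mod 29 = 25

Delta = 25 (mod 29)


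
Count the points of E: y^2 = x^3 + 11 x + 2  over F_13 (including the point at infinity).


For each x in F_13, count y with y^2 = x^3 + 11 x + 2 mod 13:
  x = 1: RHS = 1, y in [1, 12]  -> 2 point(s)
  x = 3: RHS = 10, y in [6, 7]  -> 2 point(s)
  x = 5: RHS = 0, y in [0]  -> 1 point(s)
  x = 8: RHS = 4, y in [2, 11]  -> 2 point(s)
  x = 12: RHS = 3, y in [4, 9]  -> 2 point(s)
Affine points: 9. Add the point at infinity: total = 10.

#E(F_13) = 10


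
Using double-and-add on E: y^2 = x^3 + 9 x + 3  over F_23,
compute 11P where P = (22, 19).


k = 11 = 1011_2 (binary, LSB first: 1101)
Double-and-add from P = (22, 19):
  bit 0 = 1: acc = O + (22, 19) = (22, 19)
  bit 1 = 1: acc = (22, 19) + (10, 9) = (0, 7)
  bit 2 = 0: acc unchanged = (0, 7)
  bit 3 = 1: acc = (0, 7) + (2, 12) = (10, 14)

11P = (10, 14)


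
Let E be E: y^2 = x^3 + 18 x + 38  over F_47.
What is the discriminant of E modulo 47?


4 a^3 + 27 b^2 = 4*18^3 + 27*38^2 = 23328 + 38988 = 62316
Delta = -16 * (62316) = -997056
Delta mod 47 = 2

Delta = 2 (mod 47)


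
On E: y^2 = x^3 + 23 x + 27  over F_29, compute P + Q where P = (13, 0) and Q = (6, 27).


P != Q, so use the chord formula.
s = (y2 - y1) / (x2 - x1) = (27) / (22) mod 29 = 21
x3 = s^2 - x1 - x2 mod 29 = 21^2 - 13 - 6 = 16
y3 = s (x1 - x3) - y1 mod 29 = 21 * (13 - 16) - 0 = 24

P + Q = (16, 24)


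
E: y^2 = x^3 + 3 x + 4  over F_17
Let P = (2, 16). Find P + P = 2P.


Doubling: s = (3 x1^2 + a) / (2 y1)
s = (3*2^2 + 3) / (2*16) mod 17 = 1
x3 = s^2 - 2 x1 mod 17 = 1^2 - 2*2 = 14
y3 = s (x1 - x3) - y1 mod 17 = 1 * (2 - 14) - 16 = 6

2P = (14, 6)


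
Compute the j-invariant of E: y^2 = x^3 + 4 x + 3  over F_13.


Delta = -16(4 a^3 + 27 b^2) mod 13 = 11
-1728 * (4 a)^3 = -1728 * (4*4)^3 mod 13 = 1
j = 1 * 11^(-1) mod 13 = 6

j = 6 (mod 13)


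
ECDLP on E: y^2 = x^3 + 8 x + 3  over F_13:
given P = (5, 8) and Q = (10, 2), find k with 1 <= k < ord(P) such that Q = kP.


Enumerate multiples of P until we hit Q = (10, 2):
  1P = (5, 8)
  2P = (0, 9)
  3P = (7, 8)
  4P = (1, 5)
  5P = (10, 11)
  6P = (2, 12)
  7P = (2, 1)
  8P = (10, 2)
Match found at i = 8.

k = 8


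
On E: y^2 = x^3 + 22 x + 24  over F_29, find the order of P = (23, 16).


Compute successive multiples of P until we hit O:
  1P = (23, 16)
  2P = (8, 25)
  3P = (3, 1)
  4P = (9, 9)
  5P = (19, 15)
  6P = (7, 17)
  7P = (22, 22)
  8P = (20, 24)
  ... (continuing to 31P)
  31P = O

ord(P) = 31


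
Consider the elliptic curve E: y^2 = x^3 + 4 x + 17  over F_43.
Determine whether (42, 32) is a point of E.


Check whether y^2 = x^3 + 4 x + 17 (mod 43) for (x, y) = (42, 32).
LHS: y^2 = 32^2 mod 43 = 35
RHS: x^3 + 4 x + 17 = 42^3 + 4*42 + 17 mod 43 = 12
LHS != RHS

No, not on the curve


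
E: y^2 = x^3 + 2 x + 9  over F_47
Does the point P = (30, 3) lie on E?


Check whether y^2 = x^3 + 2 x + 9 (mod 47) for (x, y) = (30, 3).
LHS: y^2 = 3^2 mod 47 = 9
RHS: x^3 + 2 x + 9 = 30^3 + 2*30 + 9 mod 47 = 44
LHS != RHS

No, not on the curve


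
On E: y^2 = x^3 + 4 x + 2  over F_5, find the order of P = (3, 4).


Compute successive multiples of P until we hit O:
  1P = (3, 4)
  2P = (3, 1)
  3P = O

ord(P) = 3


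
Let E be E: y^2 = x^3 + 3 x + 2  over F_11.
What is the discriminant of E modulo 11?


4 a^3 + 27 b^2 = 4*3^3 + 27*2^2 = 108 + 108 = 216
Delta = -16 * (216) = -3456
Delta mod 11 = 9

Delta = 9 (mod 11)


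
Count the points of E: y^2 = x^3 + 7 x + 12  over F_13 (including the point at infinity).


For each x in F_13, count y with y^2 = x^3 + 7 x + 12 mod 13:
  x = 0: RHS = 12, y in [5, 8]  -> 2 point(s)
  x = 4: RHS = 0, y in [0]  -> 1 point(s)
  x = 5: RHS = 3, y in [4, 9]  -> 2 point(s)
  x = 6: RHS = 10, y in [6, 7]  -> 2 point(s)
  x = 7: RHS = 1, y in [1, 12]  -> 2 point(s)
  x = 10: RHS = 3, y in [4, 9]  -> 2 point(s)
  x = 11: RHS = 3, y in [4, 9]  -> 2 point(s)
  x = 12: RHS = 4, y in [2, 11]  -> 2 point(s)
Affine points: 15. Add the point at infinity: total = 16.

#E(F_13) = 16


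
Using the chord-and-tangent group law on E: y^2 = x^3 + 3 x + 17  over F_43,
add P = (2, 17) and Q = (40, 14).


P != Q, so use the chord formula.
s = (y2 - y1) / (x2 - x1) = (40) / (38) mod 43 = 35
x3 = s^2 - x1 - x2 mod 43 = 35^2 - 2 - 40 = 22
y3 = s (x1 - x3) - y1 mod 43 = 35 * (2 - 22) - 17 = 14

P + Q = (22, 14)


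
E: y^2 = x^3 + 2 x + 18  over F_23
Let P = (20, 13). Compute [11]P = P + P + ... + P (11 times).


k = 11 = 1011_2 (binary, LSB first: 1101)
Double-and-add from P = (20, 13):
  bit 0 = 1: acc = O + (20, 13) = (20, 13)
  bit 1 = 1: acc = (20, 13) + (10, 7) = (9, 12)
  bit 2 = 0: acc unchanged = (9, 12)
  bit 3 = 1: acc = (9, 12) + (16, 12) = (21, 11)

11P = (21, 11)


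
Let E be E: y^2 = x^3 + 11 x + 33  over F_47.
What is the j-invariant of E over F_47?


Delta = -16(4 a^3 + 27 b^2) mod 47 = 2
-1728 * (4 a)^3 = -1728 * (4*11)^3 mod 47 = 32
j = 32 * 2^(-1) mod 47 = 16

j = 16 (mod 47)


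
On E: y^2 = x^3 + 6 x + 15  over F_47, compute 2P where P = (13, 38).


Doubling: s = (3 x1^2 + a) / (2 y1)
s = (3*13^2 + 6) / (2*38) mod 47 = 42
x3 = s^2 - 2 x1 mod 47 = 42^2 - 2*13 = 46
y3 = s (x1 - x3) - y1 mod 47 = 42 * (13 - 46) - 38 = 33

2P = (46, 33)


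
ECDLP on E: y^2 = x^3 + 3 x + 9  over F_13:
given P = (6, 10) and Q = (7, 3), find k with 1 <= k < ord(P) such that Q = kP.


Enumerate multiples of P until we hit Q = (7, 3):
  1P = (6, 10)
  2P = (2, 7)
  3P = (8, 8)
  4P = (0, 10)
  5P = (7, 3)
Match found at i = 5.

k = 5


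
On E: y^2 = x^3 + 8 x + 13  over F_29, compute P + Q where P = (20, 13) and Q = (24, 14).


P != Q, so use the chord formula.
s = (y2 - y1) / (x2 - x1) = (1) / (4) mod 29 = 22
x3 = s^2 - x1 - x2 mod 29 = 22^2 - 20 - 24 = 5
y3 = s (x1 - x3) - y1 mod 29 = 22 * (20 - 5) - 13 = 27

P + Q = (5, 27)


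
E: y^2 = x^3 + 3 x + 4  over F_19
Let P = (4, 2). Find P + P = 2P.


Doubling: s = (3 x1^2 + a) / (2 y1)
s = (3*4^2 + 3) / (2*2) mod 19 = 8
x3 = s^2 - 2 x1 mod 19 = 8^2 - 2*4 = 18
y3 = s (x1 - x3) - y1 mod 19 = 8 * (4 - 18) - 2 = 0

2P = (18, 0)


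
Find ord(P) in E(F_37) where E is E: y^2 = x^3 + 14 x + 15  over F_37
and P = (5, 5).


Compute successive multiples of P until we hit O:
  1P = (5, 5)
  2P = (20, 28)
  3P = (28, 14)
  4P = (8, 26)
  5P = (36, 0)
  6P = (8, 11)
  7P = (28, 23)
  8P = (20, 9)
  ... (continuing to 10P)
  10P = O

ord(P) = 10


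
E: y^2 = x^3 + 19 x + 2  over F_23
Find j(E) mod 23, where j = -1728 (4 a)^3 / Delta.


Delta = -16(4 a^3 + 27 b^2) mod 23 = 22
-1728 * (4 a)^3 = -1728 * (4*19)^3 mod 23 = 6
j = 6 * 22^(-1) mod 23 = 17

j = 17 (mod 23)


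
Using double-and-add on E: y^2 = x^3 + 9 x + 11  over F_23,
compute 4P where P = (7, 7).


k = 4 = 100_2 (binary, LSB first: 001)
Double-and-add from P = (7, 7):
  bit 0 = 0: acc unchanged = O
  bit 1 = 0: acc unchanged = O
  bit 2 = 1: acc = O + (21, 10) = (21, 10)

4P = (21, 10)


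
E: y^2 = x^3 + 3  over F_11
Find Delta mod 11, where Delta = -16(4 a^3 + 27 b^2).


4 a^3 + 27 b^2 = 4*0^3 + 27*3^2 = 0 + 243 = 243
Delta = -16 * (243) = -3888
Delta mod 11 = 6

Delta = 6 (mod 11)


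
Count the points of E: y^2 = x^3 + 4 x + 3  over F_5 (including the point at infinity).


For each x in F_5, count y with y^2 = x^3 + 4 x + 3 mod 5:
  x = 2: RHS = 4, y in [2, 3]  -> 2 point(s)
Affine points: 2. Add the point at infinity: total = 3.

#E(F_5) = 3


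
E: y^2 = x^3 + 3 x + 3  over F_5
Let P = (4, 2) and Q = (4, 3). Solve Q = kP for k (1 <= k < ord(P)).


Enumerate multiples of P until we hit Q = (4, 3):
  1P = (4, 2)
  2P = (3, 2)
  3P = (3, 3)
  4P = (4, 3)
Match found at i = 4.

k = 4


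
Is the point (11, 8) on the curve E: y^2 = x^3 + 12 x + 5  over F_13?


Check whether y^2 = x^3 + 12 x + 5 (mod 13) for (x, y) = (11, 8).
LHS: y^2 = 8^2 mod 13 = 12
RHS: x^3 + 12 x + 5 = 11^3 + 12*11 + 5 mod 13 = 12
LHS = RHS

Yes, on the curve


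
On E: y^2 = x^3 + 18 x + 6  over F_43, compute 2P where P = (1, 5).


Doubling: s = (3 x1^2 + a) / (2 y1)
s = (3*1^2 + 18) / (2*5) mod 43 = 15
x3 = s^2 - 2 x1 mod 43 = 15^2 - 2*1 = 8
y3 = s (x1 - x3) - y1 mod 43 = 15 * (1 - 8) - 5 = 19

2P = (8, 19)


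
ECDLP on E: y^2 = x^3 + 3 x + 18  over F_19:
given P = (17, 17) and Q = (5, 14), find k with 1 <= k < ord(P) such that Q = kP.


Enumerate multiples of P until we hit Q = (5, 14):
  1P = (17, 17)
  2P = (5, 14)
Match found at i = 2.

k = 2


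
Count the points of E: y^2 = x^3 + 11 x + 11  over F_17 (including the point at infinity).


For each x in F_17, count y with y^2 = x^3 + 11 x + 11 mod 17:
  x = 4: RHS = 0, y in [0]  -> 1 point(s)
  x = 5: RHS = 4, y in [2, 15]  -> 2 point(s)
  x = 6: RHS = 4, y in [2, 15]  -> 2 point(s)
  x = 8: RHS = 16, y in [4, 13]  -> 2 point(s)
  x = 10: RHS = 16, y in [4, 13]  -> 2 point(s)
  x = 11: RHS = 1, y in [1, 16]  -> 2 point(s)
  x = 12: RHS = 1, y in [1, 16]  -> 2 point(s)
  x = 14: RHS = 2, y in [6, 11]  -> 2 point(s)
  x = 15: RHS = 15, y in [7, 10]  -> 2 point(s)
  x = 16: RHS = 16, y in [4, 13]  -> 2 point(s)
Affine points: 19. Add the point at infinity: total = 20.

#E(F_17) = 20


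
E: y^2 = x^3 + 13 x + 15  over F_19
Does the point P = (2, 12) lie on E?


Check whether y^2 = x^3 + 13 x + 15 (mod 19) for (x, y) = (2, 12).
LHS: y^2 = 12^2 mod 19 = 11
RHS: x^3 + 13 x + 15 = 2^3 + 13*2 + 15 mod 19 = 11
LHS = RHS

Yes, on the curve


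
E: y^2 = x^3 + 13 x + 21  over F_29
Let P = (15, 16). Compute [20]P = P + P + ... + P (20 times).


k = 20 = 10100_2 (binary, LSB first: 00101)
Double-and-add from P = (15, 16):
  bit 0 = 0: acc unchanged = O
  bit 1 = 0: acc unchanged = O
  bit 2 = 1: acc = O + (27, 25) = (27, 25)
  bit 3 = 0: acc unchanged = (27, 25)
  bit 4 = 1: acc = (27, 25) + (10, 7) = (16, 2)

20P = (16, 2)


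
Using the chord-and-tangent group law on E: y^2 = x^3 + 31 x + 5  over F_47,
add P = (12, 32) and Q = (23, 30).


P != Q, so use the chord formula.
s = (y2 - y1) / (x2 - x1) = (45) / (11) mod 47 = 34
x3 = s^2 - x1 - x2 mod 47 = 34^2 - 12 - 23 = 40
y3 = s (x1 - x3) - y1 mod 47 = 34 * (12 - 40) - 32 = 3

P + Q = (40, 3)


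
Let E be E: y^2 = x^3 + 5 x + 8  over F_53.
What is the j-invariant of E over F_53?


Delta = -16(4 a^3 + 27 b^2) mod 53 = 21
-1728 * (4 a)^3 = -1728 * (4*5)^3 mod 53 = 43
j = 43 * 21^(-1) mod 53 = 50

j = 50 (mod 53)


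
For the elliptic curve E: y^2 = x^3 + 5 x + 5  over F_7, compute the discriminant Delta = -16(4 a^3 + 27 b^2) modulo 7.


4 a^3 + 27 b^2 = 4*5^3 + 27*5^2 = 500 + 675 = 1175
Delta = -16 * (1175) = -18800
Delta mod 7 = 2

Delta = 2 (mod 7)


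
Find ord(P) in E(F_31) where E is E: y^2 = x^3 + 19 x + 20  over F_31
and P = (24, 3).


Compute successive multiples of P until we hit O:
  1P = (24, 3)
  2P = (1, 3)
  3P = (6, 28)
  4P = (8, 23)
  5P = (18, 5)
  6P = (27, 29)
  7P = (0, 19)
  8P = (4, 25)
  ... (continuing to 18P)
  18P = O

ord(P) = 18


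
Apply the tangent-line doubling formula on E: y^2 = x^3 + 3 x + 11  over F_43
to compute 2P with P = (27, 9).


Doubling: s = (3 x1^2 + a) / (2 y1)
s = (3*27^2 + 3) / (2*9) mod 43 = 7
x3 = s^2 - 2 x1 mod 43 = 7^2 - 2*27 = 38
y3 = s (x1 - x3) - y1 mod 43 = 7 * (27 - 38) - 9 = 0

2P = (38, 0)


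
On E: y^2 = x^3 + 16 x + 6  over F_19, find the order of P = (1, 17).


Compute successive multiples of P until we hit O:
  1P = (1, 17)
  2P = (17, 2)
  3P = (7, 10)
  4P = (15, 12)
  5P = (4, 18)
  6P = (12, 11)
  7P = (3, 10)
  8P = (13, 6)
  ... (continuing to 26P)
  26P = O

ord(P) = 26


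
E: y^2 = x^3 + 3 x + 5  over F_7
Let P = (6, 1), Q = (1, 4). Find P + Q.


P != Q, so use the chord formula.
s = (y2 - y1) / (x2 - x1) = (3) / (2) mod 7 = 5
x3 = s^2 - x1 - x2 mod 7 = 5^2 - 6 - 1 = 4
y3 = s (x1 - x3) - y1 mod 7 = 5 * (6 - 4) - 1 = 2

P + Q = (4, 2)


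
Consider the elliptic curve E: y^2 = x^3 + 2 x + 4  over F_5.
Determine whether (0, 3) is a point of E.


Check whether y^2 = x^3 + 2 x + 4 (mod 5) for (x, y) = (0, 3).
LHS: y^2 = 3^2 mod 5 = 4
RHS: x^3 + 2 x + 4 = 0^3 + 2*0 + 4 mod 5 = 4
LHS = RHS

Yes, on the curve


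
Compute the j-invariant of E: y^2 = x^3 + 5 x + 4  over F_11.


Delta = -16(4 a^3 + 27 b^2) mod 11 = 4
-1728 * (4 a)^3 = -1728 * (4*5)^3 mod 11 = 8
j = 8 * 4^(-1) mod 11 = 2

j = 2 (mod 11)


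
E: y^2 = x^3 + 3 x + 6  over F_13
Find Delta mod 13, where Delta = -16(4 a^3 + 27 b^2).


4 a^3 + 27 b^2 = 4*3^3 + 27*6^2 = 108 + 972 = 1080
Delta = -16 * (1080) = -17280
Delta mod 13 = 10

Delta = 10 (mod 13)


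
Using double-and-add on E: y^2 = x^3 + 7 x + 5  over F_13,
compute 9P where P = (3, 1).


k = 9 = 1001_2 (binary, LSB first: 1001)
Double-and-add from P = (3, 1):
  bit 0 = 1: acc = O + (3, 1) = (3, 1)
  bit 1 = 0: acc unchanged = (3, 1)
  bit 2 = 0: acc unchanged = (3, 1)
  bit 3 = 1: acc = (3, 1) + (5, 3) = (6, 9)

9P = (6, 9)


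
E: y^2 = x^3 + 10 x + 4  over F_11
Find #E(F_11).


For each x in F_11, count y with y^2 = x^3 + 10 x + 4 mod 11:
  x = 0: RHS = 4, y in [2, 9]  -> 2 point(s)
  x = 1: RHS = 4, y in [2, 9]  -> 2 point(s)
  x = 4: RHS = 9, y in [3, 8]  -> 2 point(s)
  x = 5: RHS = 3, y in [5, 6]  -> 2 point(s)
  x = 6: RHS = 5, y in [4, 7]  -> 2 point(s)
  x = 9: RHS = 9, y in [3, 8]  -> 2 point(s)
  x = 10: RHS = 4, y in [2, 9]  -> 2 point(s)
Affine points: 14. Add the point at infinity: total = 15.

#E(F_11) = 15


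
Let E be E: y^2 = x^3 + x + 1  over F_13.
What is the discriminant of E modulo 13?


4 a^3 + 27 b^2 = 4*1^3 + 27*1^2 = 4 + 27 = 31
Delta = -16 * (31) = -496
Delta mod 13 = 11

Delta = 11 (mod 13)


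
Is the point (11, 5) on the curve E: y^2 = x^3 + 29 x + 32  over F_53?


Check whether y^2 = x^3 + 29 x + 32 (mod 53) for (x, y) = (11, 5).
LHS: y^2 = 5^2 mod 53 = 25
RHS: x^3 + 29 x + 32 = 11^3 + 29*11 + 32 mod 53 = 39
LHS != RHS

No, not on the curve


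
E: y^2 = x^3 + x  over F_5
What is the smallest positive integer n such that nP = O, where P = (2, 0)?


Compute successive multiples of P until we hit O:
  1P = (2, 0)
  2P = O

ord(P) = 2


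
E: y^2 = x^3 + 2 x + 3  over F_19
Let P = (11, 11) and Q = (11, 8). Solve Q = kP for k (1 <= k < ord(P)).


Enumerate multiples of P until we hit Q = (11, 8):
  1P = (11, 11)
  2P = (3, 6)
  3P = (14, 18)
  4P = (10, 4)
  5P = (9, 3)
  6P = (15, 11)
  7P = (12, 8)
  8P = (5, 9)
  9P = (1, 5)
  10P = (18, 0)
  11P = (1, 14)
  12P = (5, 10)
  13P = (12, 11)
  14P = (15, 8)
  15P = (9, 16)
  16P = (10, 15)
  17P = (14, 1)
  18P = (3, 13)
  19P = (11, 8)
Match found at i = 19.

k = 19


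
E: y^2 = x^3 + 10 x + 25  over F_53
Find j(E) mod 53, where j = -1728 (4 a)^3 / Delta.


Delta = -16(4 a^3 + 27 b^2) mod 53 = 6
-1728 * (4 a)^3 = -1728 * (4*10)^3 mod 53 = 26
j = 26 * 6^(-1) mod 53 = 22

j = 22 (mod 53)


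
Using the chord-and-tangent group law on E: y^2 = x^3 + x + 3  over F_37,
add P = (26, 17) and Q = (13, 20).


P != Q, so use the chord formula.
s = (y2 - y1) / (x2 - x1) = (3) / (24) mod 37 = 14
x3 = s^2 - x1 - x2 mod 37 = 14^2 - 26 - 13 = 9
y3 = s (x1 - x3) - y1 mod 37 = 14 * (26 - 9) - 17 = 36

P + Q = (9, 36)


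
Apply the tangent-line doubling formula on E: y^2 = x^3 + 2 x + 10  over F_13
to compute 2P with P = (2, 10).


Doubling: s = (3 x1^2 + a) / (2 y1)
s = (3*2^2 + 2) / (2*10) mod 13 = 2
x3 = s^2 - 2 x1 mod 13 = 2^2 - 2*2 = 0
y3 = s (x1 - x3) - y1 mod 13 = 2 * (2 - 0) - 10 = 7

2P = (0, 7)


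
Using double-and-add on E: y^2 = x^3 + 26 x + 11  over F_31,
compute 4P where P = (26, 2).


k = 4 = 100_2 (binary, LSB first: 001)
Double-and-add from P = (26, 2):
  bit 0 = 0: acc unchanged = O
  bit 1 = 0: acc unchanged = O
  bit 2 = 1: acc = O + (10, 0) = (10, 0)

4P = (10, 0)


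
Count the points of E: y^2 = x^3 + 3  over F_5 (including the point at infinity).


For each x in F_5, count y with y^2 = x^3 + 0 x + 3 mod 5:
  x = 1: RHS = 4, y in [2, 3]  -> 2 point(s)
  x = 2: RHS = 1, y in [1, 4]  -> 2 point(s)
  x = 3: RHS = 0, y in [0]  -> 1 point(s)
Affine points: 5. Add the point at infinity: total = 6.

#E(F_5) = 6


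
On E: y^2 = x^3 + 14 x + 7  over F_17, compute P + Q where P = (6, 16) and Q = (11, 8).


P != Q, so use the chord formula.
s = (y2 - y1) / (x2 - x1) = (9) / (5) mod 17 = 12
x3 = s^2 - x1 - x2 mod 17 = 12^2 - 6 - 11 = 8
y3 = s (x1 - x3) - y1 mod 17 = 12 * (6 - 8) - 16 = 11

P + Q = (8, 11)


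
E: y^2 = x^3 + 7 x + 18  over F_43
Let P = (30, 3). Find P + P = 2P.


Doubling: s = (3 x1^2 + a) / (2 y1)
s = (3*30^2 + 7) / (2*3) mod 43 = 14
x3 = s^2 - 2 x1 mod 43 = 14^2 - 2*30 = 7
y3 = s (x1 - x3) - y1 mod 43 = 14 * (30 - 7) - 3 = 18

2P = (7, 18)


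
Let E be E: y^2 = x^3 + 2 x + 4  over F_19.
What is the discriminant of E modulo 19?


4 a^3 + 27 b^2 = 4*2^3 + 27*4^2 = 32 + 432 = 464
Delta = -16 * (464) = -7424
Delta mod 19 = 5

Delta = 5 (mod 19)


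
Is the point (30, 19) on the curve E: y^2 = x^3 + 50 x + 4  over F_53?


Check whether y^2 = x^3 + 50 x + 4 (mod 53) for (x, y) = (30, 19).
LHS: y^2 = 19^2 mod 53 = 43
RHS: x^3 + 50 x + 4 = 30^3 + 50*30 + 4 mod 53 = 43
LHS = RHS

Yes, on the curve


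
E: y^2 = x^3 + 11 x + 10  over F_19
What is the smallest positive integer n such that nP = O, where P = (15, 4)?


Compute successive multiples of P until we hit O:
  1P = (15, 4)
  2P = (14, 1)
  3P = (18, 6)
  4P = (16, 8)
  5P = (4, 2)
  6P = (6, 8)
  7P = (5, 0)
  8P = (6, 11)
  ... (continuing to 14P)
  14P = O

ord(P) = 14


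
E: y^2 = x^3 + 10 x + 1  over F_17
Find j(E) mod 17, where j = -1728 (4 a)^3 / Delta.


Delta = -16(4 a^3 + 27 b^2) mod 17 = 15
-1728 * (4 a)^3 = -1728 * (4*10)^3 mod 17 = 4
j = 4 * 15^(-1) mod 17 = 15

j = 15 (mod 17)


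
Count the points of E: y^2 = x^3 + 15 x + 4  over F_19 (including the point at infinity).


For each x in F_19, count y with y^2 = x^3 + 15 x + 4 mod 19:
  x = 0: RHS = 4, y in [2, 17]  -> 2 point(s)
  x = 1: RHS = 1, y in [1, 18]  -> 2 point(s)
  x = 2: RHS = 4, y in [2, 17]  -> 2 point(s)
  x = 3: RHS = 0, y in [0]  -> 1 point(s)
  x = 6: RHS = 6, y in [5, 14]  -> 2 point(s)
  x = 8: RHS = 9, y in [3, 16]  -> 2 point(s)
  x = 17: RHS = 4, y in [2, 17]  -> 2 point(s)
  x = 18: RHS = 7, y in [8, 11]  -> 2 point(s)
Affine points: 15. Add the point at infinity: total = 16.

#E(F_19) = 16


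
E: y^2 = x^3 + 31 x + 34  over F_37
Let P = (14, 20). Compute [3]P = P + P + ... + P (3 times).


k = 3 = 11_2 (binary, LSB first: 11)
Double-and-add from P = (14, 20):
  bit 0 = 1: acc = O + (14, 20) = (14, 20)
  bit 1 = 1: acc = (14, 20) + (16, 36) = (34, 5)

3P = (34, 5)


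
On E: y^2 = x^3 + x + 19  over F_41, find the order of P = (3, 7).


Compute successive multiples of P until we hit O:
  1P = (3, 7)
  2P = (39, 3)
  3P = (39, 38)
  4P = (3, 34)
  5P = O

ord(P) = 5


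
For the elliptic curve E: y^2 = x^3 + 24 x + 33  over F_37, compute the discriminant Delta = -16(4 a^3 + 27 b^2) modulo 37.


4 a^3 + 27 b^2 = 4*24^3 + 27*33^2 = 55296 + 29403 = 84699
Delta = -16 * (84699) = -1355184
Delta mod 37 = 15

Delta = 15 (mod 37)


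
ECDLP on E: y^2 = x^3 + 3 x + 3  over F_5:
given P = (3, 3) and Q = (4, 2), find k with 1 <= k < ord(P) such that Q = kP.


Enumerate multiples of P until we hit Q = (4, 2):
  1P = (3, 3)
  2P = (4, 2)
Match found at i = 2.

k = 2


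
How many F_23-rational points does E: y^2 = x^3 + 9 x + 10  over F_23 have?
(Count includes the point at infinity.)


For each x in F_23, count y with y^2 = x^3 + 9 x + 10 mod 23:
  x = 2: RHS = 13, y in [6, 17]  -> 2 point(s)
  x = 3: RHS = 18, y in [8, 15]  -> 2 point(s)
  x = 4: RHS = 18, y in [8, 15]  -> 2 point(s)
  x = 6: RHS = 4, y in [2, 21]  -> 2 point(s)
  x = 7: RHS = 2, y in [5, 18]  -> 2 point(s)
  x = 12: RHS = 6, y in [11, 12]  -> 2 point(s)
  x = 13: RHS = 1, y in [1, 22]  -> 2 point(s)
  x = 15: RHS = 1, y in [1, 22]  -> 2 point(s)
  x = 16: RHS = 18, y in [8, 15]  -> 2 point(s)
  x = 17: RHS = 16, y in [4, 19]  -> 2 point(s)
  x = 18: RHS = 1, y in [1, 22]  -> 2 point(s)
  x = 19: RHS = 2, y in [5, 18]  -> 2 point(s)
  x = 20: RHS = 2, y in [5, 18]  -> 2 point(s)
  x = 22: RHS = 0, y in [0]  -> 1 point(s)
Affine points: 27. Add the point at infinity: total = 28.

#E(F_23) = 28


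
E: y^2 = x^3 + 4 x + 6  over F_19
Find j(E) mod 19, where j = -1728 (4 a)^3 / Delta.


Delta = -16(4 a^3 + 27 b^2) mod 19 = 17
-1728 * (4 a)^3 = -1728 * (4*4)^3 mod 19 = 11
j = 11 * 17^(-1) mod 19 = 4

j = 4 (mod 19)


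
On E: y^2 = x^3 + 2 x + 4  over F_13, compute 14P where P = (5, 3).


k = 14 = 1110_2 (binary, LSB first: 0111)
Double-and-add from P = (5, 3):
  bit 0 = 0: acc unchanged = O
  bit 1 = 1: acc = O + (7, 6) = (7, 6)
  bit 2 = 1: acc = (7, 6) + (9, 6) = (10, 7)
  bit 3 = 1: acc = (10, 7) + (12, 1) = (0, 2)

14P = (0, 2)


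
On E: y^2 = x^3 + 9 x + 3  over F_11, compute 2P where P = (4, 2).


Doubling: s = (3 x1^2 + a) / (2 y1)
s = (3*4^2 + 9) / (2*2) mod 11 = 6
x3 = s^2 - 2 x1 mod 11 = 6^2 - 2*4 = 6
y3 = s (x1 - x3) - y1 mod 11 = 6 * (4 - 6) - 2 = 8

2P = (6, 8)


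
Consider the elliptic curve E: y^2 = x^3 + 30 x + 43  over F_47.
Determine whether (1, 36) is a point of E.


Check whether y^2 = x^3 + 30 x + 43 (mod 47) for (x, y) = (1, 36).
LHS: y^2 = 36^2 mod 47 = 27
RHS: x^3 + 30 x + 43 = 1^3 + 30*1 + 43 mod 47 = 27
LHS = RHS

Yes, on the curve


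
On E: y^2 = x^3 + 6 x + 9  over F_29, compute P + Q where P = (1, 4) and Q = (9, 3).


P != Q, so use the chord formula.
s = (y2 - y1) / (x2 - x1) = (28) / (8) mod 29 = 18
x3 = s^2 - x1 - x2 mod 29 = 18^2 - 1 - 9 = 24
y3 = s (x1 - x3) - y1 mod 29 = 18 * (1 - 24) - 4 = 17

P + Q = (24, 17)


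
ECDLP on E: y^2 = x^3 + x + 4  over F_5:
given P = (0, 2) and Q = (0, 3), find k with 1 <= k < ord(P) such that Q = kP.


Enumerate multiples of P until we hit Q = (0, 3):
  1P = (0, 2)
  2P = (1, 4)
  3P = (3, 2)
  4P = (2, 3)
  5P = (2, 2)
  6P = (3, 3)
  7P = (1, 1)
  8P = (0, 3)
Match found at i = 8.

k = 8


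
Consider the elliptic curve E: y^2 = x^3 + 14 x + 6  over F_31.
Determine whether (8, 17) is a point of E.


Check whether y^2 = x^3 + 14 x + 6 (mod 31) for (x, y) = (8, 17).
LHS: y^2 = 17^2 mod 31 = 10
RHS: x^3 + 14 x + 6 = 8^3 + 14*8 + 6 mod 31 = 10
LHS = RHS

Yes, on the curve


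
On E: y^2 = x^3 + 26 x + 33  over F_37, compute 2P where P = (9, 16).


Doubling: s = (3 x1^2 + a) / (2 y1)
s = (3*9^2 + 26) / (2*16) mod 37 = 35
x3 = s^2 - 2 x1 mod 37 = 35^2 - 2*9 = 23
y3 = s (x1 - x3) - y1 mod 37 = 35 * (9 - 23) - 16 = 12

2P = (23, 12)


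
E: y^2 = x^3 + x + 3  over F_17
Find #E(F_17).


For each x in F_17, count y with y^2 = x^3 + 1 x + 3 mod 17:
  x = 2: RHS = 13, y in [8, 9]  -> 2 point(s)
  x = 3: RHS = 16, y in [4, 13]  -> 2 point(s)
  x = 6: RHS = 4, y in [2, 15]  -> 2 point(s)
  x = 7: RHS = 13, y in [8, 9]  -> 2 point(s)
  x = 8: RHS = 13, y in [8, 9]  -> 2 point(s)
  x = 11: RHS = 2, y in [6, 11]  -> 2 point(s)
  x = 12: RHS = 9, y in [3, 14]  -> 2 point(s)
  x = 16: RHS = 1, y in [1, 16]  -> 2 point(s)
Affine points: 16. Add the point at infinity: total = 17.

#E(F_17) = 17


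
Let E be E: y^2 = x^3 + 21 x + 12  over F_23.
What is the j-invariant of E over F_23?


Delta = -16(4 a^3 + 27 b^2) mod 23 = 13
-1728 * (4 a)^3 = -1728 * (4*21)^3 mod 23 = 18
j = 18 * 13^(-1) mod 23 = 12

j = 12 (mod 23)


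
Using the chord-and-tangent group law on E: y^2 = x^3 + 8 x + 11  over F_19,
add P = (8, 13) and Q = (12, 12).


P != Q, so use the chord formula.
s = (y2 - y1) / (x2 - x1) = (18) / (4) mod 19 = 14
x3 = s^2 - x1 - x2 mod 19 = 14^2 - 8 - 12 = 5
y3 = s (x1 - x3) - y1 mod 19 = 14 * (8 - 5) - 13 = 10

P + Q = (5, 10)


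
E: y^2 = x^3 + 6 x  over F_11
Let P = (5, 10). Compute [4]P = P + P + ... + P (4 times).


k = 4 = 100_2 (binary, LSB first: 001)
Double-and-add from P = (5, 10):
  bit 0 = 0: acc unchanged = O
  bit 1 = 0: acc unchanged = O
  bit 2 = 1: acc = O + (5, 10) = (5, 10)

4P = (5, 10)


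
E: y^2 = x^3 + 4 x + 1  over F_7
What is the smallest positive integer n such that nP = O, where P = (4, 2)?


Compute successive multiples of P until we hit O:
  1P = (4, 2)
  2P = (0, 1)
  3P = (0, 6)
  4P = (4, 5)
  5P = O

ord(P) = 5


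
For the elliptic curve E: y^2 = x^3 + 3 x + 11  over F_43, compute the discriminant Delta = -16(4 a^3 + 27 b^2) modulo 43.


4 a^3 + 27 b^2 = 4*3^3 + 27*11^2 = 108 + 3267 = 3375
Delta = -16 * (3375) = -54000
Delta mod 43 = 8

Delta = 8 (mod 43)


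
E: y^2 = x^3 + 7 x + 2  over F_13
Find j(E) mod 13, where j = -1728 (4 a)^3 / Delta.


Delta = -16(4 a^3 + 27 b^2) mod 13 = 6
-1728 * (4 a)^3 = -1728 * (4*7)^3 mod 13 = 8
j = 8 * 6^(-1) mod 13 = 10

j = 10 (mod 13)


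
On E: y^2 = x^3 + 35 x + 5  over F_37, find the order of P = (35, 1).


Compute successive multiples of P until we hit O:
  1P = (35, 1)
  2P = (29, 29)
  3P = (3, 10)
  4P = (20, 26)
  5P = (30, 3)
  6P = (21, 23)
  7P = (25, 15)
  8P = (13, 20)
  ... (continuing to 42P)
  42P = O

ord(P) = 42


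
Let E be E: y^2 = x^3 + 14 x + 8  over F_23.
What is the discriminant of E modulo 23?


4 a^3 + 27 b^2 = 4*14^3 + 27*8^2 = 10976 + 1728 = 12704
Delta = -16 * (12704) = -203264
Delta mod 23 = 10

Delta = 10 (mod 23)


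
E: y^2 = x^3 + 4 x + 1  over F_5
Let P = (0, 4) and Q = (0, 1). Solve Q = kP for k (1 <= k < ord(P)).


Enumerate multiples of P until we hit Q = (0, 1):
  1P = (0, 4)
  2P = (4, 4)
  3P = (1, 1)
  4P = (3, 0)
  5P = (1, 4)
  6P = (4, 1)
  7P = (0, 1)
Match found at i = 7.

k = 7


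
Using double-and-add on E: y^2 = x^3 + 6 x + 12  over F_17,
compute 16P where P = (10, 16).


k = 16 = 10000_2 (binary, LSB first: 00001)
Double-and-add from P = (10, 16):
  bit 0 = 0: acc unchanged = O
  bit 1 = 0: acc unchanged = O
  bit 2 = 0: acc unchanged = O
  bit 3 = 0: acc unchanged = O
  bit 4 = 1: acc = O + (13, 14) = (13, 14)

16P = (13, 14)


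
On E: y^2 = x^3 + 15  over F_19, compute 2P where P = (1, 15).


Doubling: s = (3 x1^2 + a) / (2 y1)
s = (3*1^2 + 0) / (2*15) mod 19 = 2
x3 = s^2 - 2 x1 mod 19 = 2^2 - 2*1 = 2
y3 = s (x1 - x3) - y1 mod 19 = 2 * (1 - 2) - 15 = 2

2P = (2, 2)


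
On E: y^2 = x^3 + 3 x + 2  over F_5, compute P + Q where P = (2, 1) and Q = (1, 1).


P != Q, so use the chord formula.
s = (y2 - y1) / (x2 - x1) = (0) / (4) mod 5 = 0
x3 = s^2 - x1 - x2 mod 5 = 0^2 - 2 - 1 = 2
y3 = s (x1 - x3) - y1 mod 5 = 0 * (2 - 2) - 1 = 4

P + Q = (2, 4)


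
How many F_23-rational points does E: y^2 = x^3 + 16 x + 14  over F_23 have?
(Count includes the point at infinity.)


For each x in F_23, count y with y^2 = x^3 + 16 x + 14 mod 23:
  x = 1: RHS = 8, y in [10, 13]  -> 2 point(s)
  x = 2: RHS = 8, y in [10, 13]  -> 2 point(s)
  x = 4: RHS = 4, y in [2, 21]  -> 2 point(s)
  x = 5: RHS = 12, y in [9, 14]  -> 2 point(s)
  x = 6: RHS = 4, y in [2, 21]  -> 2 point(s)
  x = 7: RHS = 9, y in [3, 20]  -> 2 point(s)
  x = 9: RHS = 13, y in [6, 17]  -> 2 point(s)
  x = 10: RHS = 1, y in [1, 22]  -> 2 point(s)
  x = 11: RHS = 3, y in [7, 16]  -> 2 point(s)
  x = 12: RHS = 2, y in [5, 18]  -> 2 point(s)
  x = 13: RHS = 4, y in [2, 21]  -> 2 point(s)
  x = 15: RHS = 18, y in [8, 15]  -> 2 point(s)
  x = 17: RHS = 1, y in [1, 22]  -> 2 point(s)
  x = 18: RHS = 16, y in [4, 19]  -> 2 point(s)
  x = 19: RHS = 1, y in [1, 22]  -> 2 point(s)
  x = 20: RHS = 8, y in [10, 13]  -> 2 point(s)
Affine points: 32. Add the point at infinity: total = 33.

#E(F_23) = 33


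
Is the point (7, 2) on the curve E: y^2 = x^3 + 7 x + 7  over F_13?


Check whether y^2 = x^3 + 7 x + 7 (mod 13) for (x, y) = (7, 2).
LHS: y^2 = 2^2 mod 13 = 4
RHS: x^3 + 7 x + 7 = 7^3 + 7*7 + 7 mod 13 = 9
LHS != RHS

No, not on the curve


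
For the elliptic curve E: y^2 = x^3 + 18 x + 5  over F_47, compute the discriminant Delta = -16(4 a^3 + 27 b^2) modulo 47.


4 a^3 + 27 b^2 = 4*18^3 + 27*5^2 = 23328 + 675 = 24003
Delta = -16 * (24003) = -384048
Delta mod 47 = 36

Delta = 36 (mod 47)


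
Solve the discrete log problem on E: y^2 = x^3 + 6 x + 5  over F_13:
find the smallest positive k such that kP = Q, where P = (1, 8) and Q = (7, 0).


Enumerate multiples of P until we hit Q = (7, 0):
  1P = (1, 8)
  2P = (7, 0)
Match found at i = 2.

k = 2


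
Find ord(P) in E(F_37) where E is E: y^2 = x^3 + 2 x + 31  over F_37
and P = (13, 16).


Compute successive multiples of P until we hit O:
  1P = (13, 16)
  2P = (32, 9)
  3P = (3, 29)
  4P = (9, 1)
  5P = (36, 18)
  6P = (22, 17)
  7P = (18, 4)
  8P = (31, 5)
  ... (continuing to 22P)
  22P = O

ord(P) = 22


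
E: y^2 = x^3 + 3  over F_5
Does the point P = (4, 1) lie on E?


Check whether y^2 = x^3 + 0 x + 3 (mod 5) for (x, y) = (4, 1).
LHS: y^2 = 1^2 mod 5 = 1
RHS: x^3 + 0 x + 3 = 4^3 + 0*4 + 3 mod 5 = 2
LHS != RHS

No, not on the curve


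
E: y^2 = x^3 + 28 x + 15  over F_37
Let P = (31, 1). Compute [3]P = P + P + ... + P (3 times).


k = 3 = 11_2 (binary, LSB first: 11)
Double-and-add from P = (31, 1):
  bit 0 = 1: acc = O + (31, 1) = (31, 1)
  bit 1 = 1: acc = (31, 1) + (11, 27) = (20, 18)

3P = (20, 18)


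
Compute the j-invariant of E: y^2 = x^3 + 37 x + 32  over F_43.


Delta = -16(4 a^3 + 27 b^2) mod 43 = 37
-1728 * (4 a)^3 = -1728 * (4*37)^3 mod 43 = 39
j = 39 * 37^(-1) mod 43 = 15

j = 15 (mod 43)


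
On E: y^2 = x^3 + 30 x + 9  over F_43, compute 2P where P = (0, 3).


Doubling: s = (3 x1^2 + a) / (2 y1)
s = (3*0^2 + 30) / (2*3) mod 43 = 5
x3 = s^2 - 2 x1 mod 43 = 5^2 - 2*0 = 25
y3 = s (x1 - x3) - y1 mod 43 = 5 * (0 - 25) - 3 = 1

2P = (25, 1)


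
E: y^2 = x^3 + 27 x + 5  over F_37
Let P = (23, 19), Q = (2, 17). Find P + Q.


P != Q, so use the chord formula.
s = (y2 - y1) / (x2 - x1) = (35) / (16) mod 37 = 23
x3 = s^2 - x1 - x2 mod 37 = 23^2 - 23 - 2 = 23
y3 = s (x1 - x3) - y1 mod 37 = 23 * (23 - 23) - 19 = 18

P + Q = (23, 18)


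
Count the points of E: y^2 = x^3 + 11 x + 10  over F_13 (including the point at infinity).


For each x in F_13, count y with y^2 = x^3 + 11 x + 10 mod 13:
  x = 0: RHS = 10, y in [6, 7]  -> 2 point(s)
  x = 1: RHS = 9, y in [3, 10]  -> 2 point(s)
  x = 2: RHS = 1, y in [1, 12]  -> 2 point(s)
  x = 4: RHS = 1, y in [1, 12]  -> 2 point(s)
  x = 7: RHS = 1, y in [1, 12]  -> 2 point(s)
  x = 8: RHS = 12, y in [5, 8]  -> 2 point(s)
Affine points: 12. Add the point at infinity: total = 13.

#E(F_13) = 13


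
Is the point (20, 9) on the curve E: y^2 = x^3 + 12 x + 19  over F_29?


Check whether y^2 = x^3 + 12 x + 19 (mod 29) for (x, y) = (20, 9).
LHS: y^2 = 9^2 mod 29 = 23
RHS: x^3 + 12 x + 19 = 20^3 + 12*20 + 19 mod 29 = 23
LHS = RHS

Yes, on the curve


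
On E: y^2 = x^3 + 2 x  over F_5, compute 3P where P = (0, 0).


k = 3 = 11_2 (binary, LSB first: 11)
Double-and-add from P = (0, 0):
  bit 0 = 1: acc = O + (0, 0) = (0, 0)
  bit 1 = 1: acc = (0, 0) + O = (0, 0)

3P = (0, 0)


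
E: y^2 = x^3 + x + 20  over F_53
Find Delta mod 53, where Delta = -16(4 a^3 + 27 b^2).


4 a^3 + 27 b^2 = 4*1^3 + 27*20^2 = 4 + 10800 = 10804
Delta = -16 * (10804) = -172864
Delta mod 53 = 22

Delta = 22 (mod 53)


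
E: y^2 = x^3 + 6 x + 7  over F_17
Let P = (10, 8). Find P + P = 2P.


Doubling: s = (3 x1^2 + a) / (2 y1)
s = (3*10^2 + 6) / (2*8) mod 17 = 0
x3 = s^2 - 2 x1 mod 17 = 0^2 - 2*10 = 14
y3 = s (x1 - x3) - y1 mod 17 = 0 * (10 - 14) - 8 = 9

2P = (14, 9)


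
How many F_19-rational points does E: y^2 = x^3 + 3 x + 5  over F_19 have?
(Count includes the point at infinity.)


For each x in F_19, count y with y^2 = x^3 + 3 x + 5 mod 19:
  x = 0: RHS = 5, y in [9, 10]  -> 2 point(s)
  x = 1: RHS = 9, y in [3, 16]  -> 2 point(s)
  x = 2: RHS = 0, y in [0]  -> 1 point(s)
  x = 4: RHS = 5, y in [9, 10]  -> 2 point(s)
  x = 6: RHS = 11, y in [7, 12]  -> 2 point(s)
  x = 8: RHS = 9, y in [3, 16]  -> 2 point(s)
  x = 9: RHS = 1, y in [1, 18]  -> 2 point(s)
  x = 10: RHS = 9, y in [3, 16]  -> 2 point(s)
  x = 11: RHS = 1, y in [1, 18]  -> 2 point(s)
  x = 14: RHS = 17, y in [6, 13]  -> 2 point(s)
  x = 15: RHS = 5, y in [9, 10]  -> 2 point(s)
  x = 16: RHS = 7, y in [8, 11]  -> 2 point(s)
  x = 18: RHS = 1, y in [1, 18]  -> 2 point(s)
Affine points: 25. Add the point at infinity: total = 26.

#E(F_19) = 26
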